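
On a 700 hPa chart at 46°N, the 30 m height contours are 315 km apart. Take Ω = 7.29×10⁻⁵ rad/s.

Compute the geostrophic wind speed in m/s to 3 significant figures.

Coriolis parameter at 46°N:
f = 2Ω sin φ = 2 × 7.29×10⁻⁵ × sin 46° = 1.05×10⁻⁴ s⁻¹
Height gradient: |∂Z/∂n| = 30 m / 315000 m = 9.52×10⁻⁵
On a pressure surface, geostrophic balance gives V_g = (g/f)|∂Z/∂n|:
V_g = 9.81 × 9.52×10⁻⁵ / 1.05×10⁻⁴ = 8.91 m/s

8.91 m/s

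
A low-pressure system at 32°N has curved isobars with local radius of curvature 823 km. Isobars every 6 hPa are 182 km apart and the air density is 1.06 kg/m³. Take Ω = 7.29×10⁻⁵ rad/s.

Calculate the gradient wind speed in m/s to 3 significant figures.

Coriolis parameter at 32°N:
f = 2Ω sin φ = 2 × 7.29×10⁻⁵ × sin 32° = 7.73×10⁻⁵ s⁻¹
Pressure gradient: |∂P/∂n| = 600 Pa / 182000 m = 3.30×10⁻³ Pa/m
Geostrophic speed: V_g = |∂P/∂n|/(fρ) = 3.30×10⁻³/(7.73×10⁻⁵ × 1.06) = 40.3 m/s
Around a low, centrifugal force acts outward with Coriolis, so pressure-gradient force balances both:
(1/ρ)|∂P/∂n| = fV + V²/R  →  V² + fR·V − fR·V_g = 0
With fR = 7.73×10⁻⁵ × 823×10³ m = 63.6 m/s:
V = [−fR + √((fR)² + 4 fR V_g)]/2 = [−63.6 + √(63.6² + 4×63.6×40.3)]/2 = 28 m/s
Subgeostrophic (V < V_g = 40.3 m/s), as expected around a low.

28.0 m/s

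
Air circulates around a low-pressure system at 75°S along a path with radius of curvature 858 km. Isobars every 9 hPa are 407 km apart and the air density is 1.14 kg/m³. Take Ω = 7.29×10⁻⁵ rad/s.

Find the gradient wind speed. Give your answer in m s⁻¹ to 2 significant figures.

12 m s⁻¹

Coriolis parameter at 75°S:
f = 2Ω sin φ = 2 × 7.29×10⁻⁵ × sin 75° = 1.41×10⁻⁴ s⁻¹
Pressure gradient: |∂P/∂n| = 900 Pa / 407000 m = 2.21×10⁻³ Pa/m
Geostrophic speed: V_g = |∂P/∂n|/(fρ) = 2.21×10⁻³/(1.41×10⁻⁴ × 1.14) = 13.8 m/s
Around a low, centrifugal force acts outward with Coriolis, so pressure-gradient force balances both:
(1/ρ)|∂P/∂n| = fV + V²/R  →  V² + fR·V − fR·V_g = 0
With fR = 1.41×10⁻⁴ × 858×10³ m = 121 m/s:
V = [−fR + √((fR)² + 4 fR V_g)]/2 = [−121 + √(121² + 4×121×13.8)]/2 = 12.5 m/s
Subgeostrophic (V < V_g = 13.8 m/s), as expected around a low.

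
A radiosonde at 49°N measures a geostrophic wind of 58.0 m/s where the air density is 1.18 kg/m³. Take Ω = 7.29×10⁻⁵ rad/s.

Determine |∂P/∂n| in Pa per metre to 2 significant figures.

7.5×10⁻³ Pa/m

Coriolis parameter at 49°N:
f = 2Ω sin φ = 2 × 7.29×10⁻⁵ × sin 49° = 1.10×10⁻⁴ s⁻¹
Geostrophic balance rearranged: |∂P/∂n| = f ρ V_g
|∂P/∂n| = 1.10×10⁻⁴ × 1.18 × 58.0 = 7.53×10⁻³ Pa/m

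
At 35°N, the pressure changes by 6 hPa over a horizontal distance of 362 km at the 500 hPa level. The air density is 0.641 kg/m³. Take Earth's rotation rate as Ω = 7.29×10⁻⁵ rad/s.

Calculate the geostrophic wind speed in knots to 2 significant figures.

Coriolis parameter at 35°N:
f = 2Ω sin φ = 2 × 7.29×10⁻⁵ × sin 35° = 8.36×10⁻⁵ s⁻¹
Pressure gradient: |∂P/∂n| = 600 Pa / 362000 m = 1.66×10⁻³ Pa/m
Geostrophic balance (pressure-gradient force = Coriolis force):
V_g = (1/(fρ)) |∂P/∂n| = 1.66×10⁻³ / (8.36×10⁻⁵ × 0.641) = 30.9 m/s
Converting: 30.9 m/s × 1.944 = 60 knots

60 knots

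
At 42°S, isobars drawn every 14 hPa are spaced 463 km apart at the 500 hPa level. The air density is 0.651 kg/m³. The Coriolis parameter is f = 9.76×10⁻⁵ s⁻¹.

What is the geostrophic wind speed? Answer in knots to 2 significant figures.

Pressure gradient: |∂P/∂n| = 1400 Pa / 463000 m = 3.02×10⁻³ Pa/m
Geostrophic balance (pressure-gradient force = Coriolis force):
V_g = (1/(fρ)) |∂P/∂n| = 3.02×10⁻³ / (9.76×10⁻⁵ × 0.651) = 47.6 m/s
Converting: 47.6 m/s × 1.944 = 93 knots

93 knots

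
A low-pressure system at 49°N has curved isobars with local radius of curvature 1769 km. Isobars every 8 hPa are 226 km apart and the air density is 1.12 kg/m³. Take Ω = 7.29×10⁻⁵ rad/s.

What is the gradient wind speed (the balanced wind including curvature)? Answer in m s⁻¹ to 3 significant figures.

Coriolis parameter at 49°N:
f = 2Ω sin φ = 2 × 7.29×10⁻⁵ × sin 49° = 1.10×10⁻⁴ s⁻¹
Pressure gradient: |∂P/∂n| = 800 Pa / 226000 m = 3.54×10⁻³ Pa/m
Geostrophic speed: V_g = |∂P/∂n|/(fρ) = 3.54×10⁻³/(1.10×10⁻⁴ × 1.12) = 28.7 m/s
Around a low, centrifugal force acts outward with Coriolis, so pressure-gradient force balances both:
(1/ρ)|∂P/∂n| = fV + V²/R  →  V² + fR·V − fR·V_g = 0
With fR = 1.10×10⁻⁴ × 1769×10³ m = 195 m/s:
V = [−fR + √((fR)² + 4 fR V_g)]/2 = [−195 + √(195² + 4×195×28.7)]/2 = 25.4 m/s
Subgeostrophic (V < V_g = 28.7 m/s), as expected around a low.

25.4 m s⁻¹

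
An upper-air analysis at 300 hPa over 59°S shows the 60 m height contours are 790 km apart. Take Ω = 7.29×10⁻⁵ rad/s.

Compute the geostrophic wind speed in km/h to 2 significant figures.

Coriolis parameter at 59°S:
f = 2Ω sin φ = 2 × 7.29×10⁻⁵ × sin 59° = 1.25×10⁻⁴ s⁻¹
Height gradient: |∂Z/∂n| = 60 m / 790000 m = 7.59×10⁻⁵
On a pressure surface, geostrophic balance gives V_g = (g/f)|∂Z/∂n|:
V_g = 9.81 × 7.59×10⁻⁵ / 1.25×10⁻⁴ = 5.96 m/s
Converting: 5.96 m/s × 3.6 = 21 km/h

21 km/h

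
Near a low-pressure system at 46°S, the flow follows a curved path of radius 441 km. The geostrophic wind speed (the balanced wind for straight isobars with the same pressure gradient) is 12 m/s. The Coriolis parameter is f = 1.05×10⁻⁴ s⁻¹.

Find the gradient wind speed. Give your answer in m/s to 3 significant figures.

9.89 m/s

Around a low, centrifugal force acts outward with Coriolis, so pressure-gradient force balances both:
(1/ρ)|∂P/∂n| = fV + V²/R  →  V² + fR·V − fR·V_g = 0
With fR = 1.05×10⁻⁴ × 441×10³ m = 46.3 m/s:
V = [−fR + √((fR)² + 4 fR V_g)]/2 = [−46.3 + √(46.3² + 4×46.3×12)]/2 = 9.89 m/s
Subgeostrophic (V < V_g = 12 m/s), as expected around a low.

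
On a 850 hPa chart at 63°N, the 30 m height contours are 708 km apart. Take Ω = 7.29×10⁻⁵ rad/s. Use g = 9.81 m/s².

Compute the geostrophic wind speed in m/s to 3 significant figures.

3.20 m/s

Coriolis parameter at 63°N:
f = 2Ω sin φ = 2 × 7.29×10⁻⁵ × sin 63° = 1.30×10⁻⁴ s⁻¹
Height gradient: |∂Z/∂n| = 30 m / 708000 m = 4.24×10⁻⁵
On a pressure surface, geostrophic balance gives V_g = (g/f)|∂Z/∂n|:
V_g = 9.81 × 4.24×10⁻⁵ / 1.30×10⁻⁴ = 3.20 m/s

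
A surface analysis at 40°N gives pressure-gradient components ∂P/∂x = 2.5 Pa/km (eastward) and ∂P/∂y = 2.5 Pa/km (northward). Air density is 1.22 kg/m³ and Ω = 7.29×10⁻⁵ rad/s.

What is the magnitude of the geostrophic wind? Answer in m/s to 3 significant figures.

Coriolis parameter at 40°N:
f = 2Ω sin φ = 2 × 7.29×10⁻⁵ × sin 40° = 9.37×10⁻⁵ s⁻¹
Component geostrophic relations (x east, y north):
u_g = −(1/(fρ)) ∂P/∂y,  v_g = (1/(fρ)) ∂P/∂x
u_g = −(2.5×10⁻³)/(9.37×10⁻⁵ × 1.22) = −21.9 m/s;  v_g = (2.5×10⁻³)/(9.37×10⁻⁵ × 1.22) = 21.9 m/s
|V_g| = √(u_g² + v_g²) = 30.9 m/s

30.9 m/s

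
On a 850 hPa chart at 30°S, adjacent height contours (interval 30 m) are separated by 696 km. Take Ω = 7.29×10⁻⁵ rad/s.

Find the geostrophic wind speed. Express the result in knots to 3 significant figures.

11.3 knots

Coriolis parameter at 30°S:
f = 2Ω sin φ = 2 × 7.29×10⁻⁵ × sin 30° = 7.29×10⁻⁵ s⁻¹
Height gradient: |∂Z/∂n| = 30 m / 696000 m = 4.31×10⁻⁵
On a pressure surface, geostrophic balance gives V_g = (g/f)|∂Z/∂n|:
V_g = 9.81 × 4.31×10⁻⁵ / 7.29×10⁻⁵ = 5.80 m/s
Converting: 5.80 m/s × 1.944 = 11.3 knots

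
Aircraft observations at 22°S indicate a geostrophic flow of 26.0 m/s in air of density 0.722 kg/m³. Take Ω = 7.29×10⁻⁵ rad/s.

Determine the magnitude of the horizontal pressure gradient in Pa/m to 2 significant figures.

1.0×10⁻³ Pa/m

Coriolis parameter at 22°S:
f = 2Ω sin φ = 2 × 7.29×10⁻⁵ × sin 22° = 5.46×10⁻⁵ s⁻¹
Geostrophic balance rearranged: |∂P/∂n| = f ρ V_g
|∂P/∂n| = 5.46×10⁻⁵ × 0.722 × 26.0 = 1.03×10⁻³ Pa/m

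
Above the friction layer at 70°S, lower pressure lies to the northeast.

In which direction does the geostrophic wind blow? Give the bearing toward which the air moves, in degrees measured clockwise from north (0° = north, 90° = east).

The pressure-gradient force points toward the northeast (bearing 045°).
Geostrophic balance: in the Southern Hemisphere the Coriolis force deflects motion to the left, so the geostrophic wind blows 90° to the left of the pressure-gradient force (low pressure on the right).
Rotating 045° by 90° counterclockwise gives 315° — the wind blows toward the northwest.

315°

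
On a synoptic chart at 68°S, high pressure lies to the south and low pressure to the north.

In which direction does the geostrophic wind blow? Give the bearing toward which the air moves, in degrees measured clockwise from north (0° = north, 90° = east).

270°

The pressure-gradient force points toward the north (bearing 000°).
Geostrophic balance: in the Southern Hemisphere the Coriolis force deflects motion to the left, so the geostrophic wind blows 90° to the left of the pressure-gradient force (low pressure on the right).
Rotating 000° by 90° counterclockwise gives 270° — the wind blows toward the west.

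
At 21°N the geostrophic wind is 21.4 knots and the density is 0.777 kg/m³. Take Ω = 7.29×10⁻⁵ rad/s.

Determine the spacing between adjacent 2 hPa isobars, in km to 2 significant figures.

450 km

Coriolis parameter at 21°N:
f = 2Ω sin φ = 2 × 7.29×10⁻⁵ × sin 21° = 5.23×10⁻⁵ s⁻¹
Wind speed in SI: 21.4 knots = 11.0 m/s
Geostrophic balance rearranged: |∂P/∂n| = f ρ V_g
|∂P/∂n| = 5.23×10⁻⁵ × 0.777 × 11.0 = 4.47×10⁻⁴ Pa/m
Isobar spacing: Δn = ΔP/|∂P/∂n| = 200 Pa / 4.47×10⁻⁴ Pa/m = 447477 m ≈ 450 km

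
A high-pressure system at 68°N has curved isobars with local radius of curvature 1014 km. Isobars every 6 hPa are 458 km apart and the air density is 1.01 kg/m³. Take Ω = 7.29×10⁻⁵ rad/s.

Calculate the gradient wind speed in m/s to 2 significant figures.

Coriolis parameter at 68°N:
f = 2Ω sin φ = 2 × 7.29×10⁻⁵ × sin 68° = 1.35×10⁻⁴ s⁻¹
Pressure gradient: |∂P/∂n| = 600 Pa / 458000 m = 1.31×10⁻³ Pa/m
Geostrophic speed: V_g = |∂P/∂n|/(fρ) = 1.31×10⁻³/(1.35×10⁻⁴ × 1.01) = 9.59 m/s
Around a high, pressure-gradient force acts outward with centrifugal, so Coriolis balances both:
fV = (1/ρ)|∂P/∂n| + V²/R  →  V² − fR·V + fR·V_g = 0
With fR = 1.35×10⁻⁴ × 1014×10³ m = 137 m/s:
V = [fR − √((fR)² − 4 fR V_g)]/2 = [137 − √(137² − 4×137×9.59)]/2 = 10.4 m/s
Supergeostrophic (V > V_g = 9.59 m/s), as expected around a high.

10 m/s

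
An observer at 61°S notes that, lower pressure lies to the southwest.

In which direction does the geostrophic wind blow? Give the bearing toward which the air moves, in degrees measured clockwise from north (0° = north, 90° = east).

The pressure-gradient force points toward the southwest (bearing 225°).
Geostrophic balance: in the Southern Hemisphere the Coriolis force deflects motion to the left, so the geostrophic wind blows 90° to the left of the pressure-gradient force (low pressure on the right).
Rotating 225° by 90° counterclockwise gives 135° — the wind blows toward the southeast.

135°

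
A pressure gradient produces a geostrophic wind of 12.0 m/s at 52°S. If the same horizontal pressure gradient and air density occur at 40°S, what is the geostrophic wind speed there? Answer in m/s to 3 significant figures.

With the same pressure gradient and density, V_g ∝ 1/f ∝ 1/sin φ.
V₂ = V₁ · sin φ₁ / sin φ₂ = 12.0 × sin 52° / sin 40°
V₂ = 12.0 × 0.7880/0.6428 = 14.7 m/s

14.7 m/s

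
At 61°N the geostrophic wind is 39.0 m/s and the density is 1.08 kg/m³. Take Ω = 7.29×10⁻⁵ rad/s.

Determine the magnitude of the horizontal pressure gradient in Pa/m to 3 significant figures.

Coriolis parameter at 61°N:
f = 2Ω sin φ = 2 × 7.29×10⁻⁵ × sin 61° = 1.28×10⁻⁴ s⁻¹
Geostrophic balance rearranged: |∂P/∂n| = f ρ V_g
|∂P/∂n| = 1.28×10⁻⁴ × 1.08 × 39.0 = 5.37×10⁻³ Pa/m

5.37×10⁻³ Pa/m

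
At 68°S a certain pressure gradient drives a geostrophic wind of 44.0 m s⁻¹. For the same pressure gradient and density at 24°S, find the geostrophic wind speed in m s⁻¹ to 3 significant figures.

With the same pressure gradient and density, V_g ∝ 1/f ∝ 1/sin φ.
V₂ = V₁ · sin φ₁ / sin φ₂ = 44.0 × sin 68° / sin 24°
V₂ = 44.0 × 0.9272/0.4067 = 100 m s⁻¹

100 m s⁻¹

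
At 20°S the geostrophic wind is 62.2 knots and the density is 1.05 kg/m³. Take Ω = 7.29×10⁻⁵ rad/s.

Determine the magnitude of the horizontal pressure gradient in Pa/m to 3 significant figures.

1.68×10⁻³ Pa/m

Coriolis parameter at 20°S:
f = 2Ω sin φ = 2 × 7.29×10⁻⁵ × sin 20° = 4.99×10⁻⁵ s⁻¹
Wind speed in SI: 62.2 knots = 32.0 m/s
Geostrophic balance rearranged: |∂P/∂n| = f ρ V_g
|∂P/∂n| = 4.99×10⁻⁵ × 1.05 × 32.0 = 1.68×10⁻³ Pa/m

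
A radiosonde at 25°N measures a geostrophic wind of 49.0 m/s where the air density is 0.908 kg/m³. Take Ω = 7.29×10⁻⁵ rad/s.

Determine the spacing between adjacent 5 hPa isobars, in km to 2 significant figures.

180 km

Coriolis parameter at 25°N:
f = 2Ω sin φ = 2 × 7.29×10⁻⁵ × sin 25° = 6.16×10⁻⁵ s⁻¹
Geostrophic balance rearranged: |∂P/∂n| = f ρ V_g
|∂P/∂n| = 6.16×10⁻⁵ × 0.908 × 49.0 = 2.74×10⁻³ Pa/m
Isobar spacing: Δn = ΔP/|∂P/∂n| = 500 Pa / 2.74×10⁻³ Pa/m = 182382 m ≈ 180 km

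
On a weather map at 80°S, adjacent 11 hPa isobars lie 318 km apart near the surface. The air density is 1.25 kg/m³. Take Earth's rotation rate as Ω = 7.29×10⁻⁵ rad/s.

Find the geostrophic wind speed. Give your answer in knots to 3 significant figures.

Coriolis parameter at 80°S:
f = 2Ω sin φ = 2 × 7.29×10⁻⁵ × sin 80° = 1.44×10⁻⁴ s⁻¹
Pressure gradient: |∂P/∂n| = 1100 Pa / 318000 m = 3.46×10⁻³ Pa/m
Geostrophic balance (pressure-gradient force = Coriolis force):
V_g = (1/(fρ)) |∂P/∂n| = 3.46×10⁻³ / (1.44×10⁻⁴ × 1.25) = 19.3 m/s
Converting: 19.3 m/s × 1.944 = 37.5 knots

37.5 knots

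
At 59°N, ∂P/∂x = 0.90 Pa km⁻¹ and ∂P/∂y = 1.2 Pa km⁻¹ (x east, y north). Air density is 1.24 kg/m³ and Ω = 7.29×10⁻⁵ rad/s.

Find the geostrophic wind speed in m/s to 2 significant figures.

Coriolis parameter at 59°N:
f = 2Ω sin φ = 2 × 7.29×10⁻⁵ × sin 59° = 1.25×10⁻⁴ s⁻¹
Component geostrophic relations (x east, y north):
u_g = −(1/(fρ)) ∂P/∂y,  v_g = (1/(fρ)) ∂P/∂x
u_g = −(1.2×10⁻³)/(1.25×10⁻⁴ × 1.24) = −7.74 m/s;  v_g = (0.90×10⁻³)/(1.25×10⁻⁴ × 1.24) = 5.81 m/s
|V_g| = √(u_g² + v_g²) = 9.68 m/s

9.7 m/s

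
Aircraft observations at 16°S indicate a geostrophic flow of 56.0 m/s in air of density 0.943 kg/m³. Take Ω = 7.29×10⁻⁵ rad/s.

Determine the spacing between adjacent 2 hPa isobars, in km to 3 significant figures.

94.2 km

Coriolis parameter at 16°S:
f = 2Ω sin φ = 2 × 7.29×10⁻⁵ × sin 16° = 4.02×10⁻⁵ s⁻¹
Geostrophic balance rearranged: |∂P/∂n| = f ρ V_g
|∂P/∂n| = 4.02×10⁻⁵ × 0.943 × 56.0 = 2.12×10⁻³ Pa/m
Isobar spacing: Δn = ΔP/|∂P/∂n| = 200 Pa / 2.12×10⁻³ Pa/m = 94240 m ≈ 94.2 km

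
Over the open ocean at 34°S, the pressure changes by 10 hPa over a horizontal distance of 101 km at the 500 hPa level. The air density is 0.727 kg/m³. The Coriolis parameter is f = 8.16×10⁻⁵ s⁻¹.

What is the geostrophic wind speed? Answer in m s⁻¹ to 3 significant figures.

167 m s⁻¹

Pressure gradient: |∂P/∂n| = 1000 Pa / 101000 m = 9.90×10⁻³ Pa/m
Geostrophic balance (pressure-gradient force = Coriolis force):
V_g = (1/(fρ)) |∂P/∂n| = 9.90×10⁻³ / (8.16×10⁻⁵ × 0.727) = 167 m/s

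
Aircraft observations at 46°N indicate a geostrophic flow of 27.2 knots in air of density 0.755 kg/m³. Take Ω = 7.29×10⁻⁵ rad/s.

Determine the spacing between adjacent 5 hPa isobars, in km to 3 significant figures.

Coriolis parameter at 46°N:
f = 2Ω sin φ = 2 × 7.29×10⁻⁵ × sin 46° = 1.05×10⁻⁴ s⁻¹
Wind speed in SI: 27.2 knots = 14.0 m/s
Geostrophic balance rearranged: |∂P/∂n| = f ρ V_g
|∂P/∂n| = 1.05×10⁻⁴ × 0.755 × 14.0 = 1.11×10⁻³ Pa/m
Isobar spacing: Δn = ΔP/|∂P/∂n| = 500 Pa / 1.11×10⁻³ Pa/m = 451257 m ≈ 451 km

451 km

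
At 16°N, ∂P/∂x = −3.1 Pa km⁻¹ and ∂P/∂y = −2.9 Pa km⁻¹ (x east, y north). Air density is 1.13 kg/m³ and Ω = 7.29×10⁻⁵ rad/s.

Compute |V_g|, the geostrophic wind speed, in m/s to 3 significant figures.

Coriolis parameter at 16°N:
f = 2Ω sin φ = 2 × 7.29×10⁻⁵ × sin 16° = 4.02×10⁻⁵ s⁻¹
Component geostrophic relations (x east, y north):
u_g = −(1/(fρ)) ∂P/∂y,  v_g = (1/(fρ)) ∂P/∂x
u_g = −(−2.9×10⁻³)/(4.02×10⁻⁵ × 1.13) = 63.9 m/s;  v_g = (−3.1×10⁻³)/(4.02×10⁻⁵ × 1.13) = −68.3 m/s
|V_g| = √(u_g² + v_g²) = 93.5 m/s

93.5 m/s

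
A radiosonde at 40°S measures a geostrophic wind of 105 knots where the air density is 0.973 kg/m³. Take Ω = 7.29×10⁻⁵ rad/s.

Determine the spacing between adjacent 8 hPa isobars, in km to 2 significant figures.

160 km

Coriolis parameter at 40°S:
f = 2Ω sin φ = 2 × 7.29×10⁻⁵ × sin 40° = 9.37×10⁻⁵ s⁻¹
Wind speed in SI: 105 knots = 54.0 m/s
Geostrophic balance rearranged: |∂P/∂n| = f ρ V_g
|∂P/∂n| = 9.37×10⁻⁵ × 0.973 × 54.0 = 4.93×10⁻³ Pa/m
Isobar spacing: Δn = ΔP/|∂P/∂n| = 800 Pa / 4.93×10⁻³ Pa/m = 162414 m ≈ 160 km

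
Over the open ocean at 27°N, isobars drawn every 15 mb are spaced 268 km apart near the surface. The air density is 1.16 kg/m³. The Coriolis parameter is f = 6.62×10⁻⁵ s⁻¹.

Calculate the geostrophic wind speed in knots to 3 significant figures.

142 knots

Pressure gradient: |∂P/∂n| = 1500 Pa / 268000 m = 5.60×10⁻³ Pa/m
Geostrophic balance (pressure-gradient force = Coriolis force):
V_g = (1/(fρ)) |∂P/∂n| = 5.60×10⁻³ / (6.62×10⁻⁵ × 1.16) = 72.9 m/s
Converting: 72.9 m/s × 1.944 = 142 knots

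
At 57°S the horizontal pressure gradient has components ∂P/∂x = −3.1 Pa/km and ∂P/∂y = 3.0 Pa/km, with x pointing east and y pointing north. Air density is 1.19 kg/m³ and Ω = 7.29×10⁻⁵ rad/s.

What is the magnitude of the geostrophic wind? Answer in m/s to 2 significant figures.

30 m/s

Coriolis parameter at 57°S:
f = 2Ω sin φ = 2 × 7.29×10⁻⁵ × sin 57° = 1.22×10⁻⁴ s⁻¹
In the Southern Hemisphere f is negative: f = −1.22×10⁻⁴ s⁻¹.
Component geostrophic relations (x east, y north):
u_g = −(1/(fρ)) ∂P/∂y,  v_g = (1/(fρ)) ∂P/∂x
u_g = −(3.0×10⁻³)/(−1.22×10⁻⁴ × 1.19) = 20.6 m/s;  v_g = (−3.1×10⁻³)/(−1.22×10⁻⁴ × 1.19) = 21.3 m/s
|V_g| = √(u_g² + v_g²) = 29.6 m/s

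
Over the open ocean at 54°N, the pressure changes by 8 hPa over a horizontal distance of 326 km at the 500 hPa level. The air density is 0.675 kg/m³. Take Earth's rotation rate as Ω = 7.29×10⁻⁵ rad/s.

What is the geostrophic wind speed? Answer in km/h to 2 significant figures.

110 km/h

Coriolis parameter at 54°N:
f = 2Ω sin φ = 2 × 7.29×10⁻⁵ × sin 54° = 1.18×10⁻⁴ s⁻¹
Pressure gradient: |∂P/∂n| = 800 Pa / 326000 m = 2.45×10⁻³ Pa/m
Geostrophic balance (pressure-gradient force = Coriolis force):
V_g = (1/(fρ)) |∂P/∂n| = 2.45×10⁻³ / (1.18×10⁻⁴ × 0.675) = 30.8 m/s
Converting: 30.8 m/s × 3.6 = 110 km/h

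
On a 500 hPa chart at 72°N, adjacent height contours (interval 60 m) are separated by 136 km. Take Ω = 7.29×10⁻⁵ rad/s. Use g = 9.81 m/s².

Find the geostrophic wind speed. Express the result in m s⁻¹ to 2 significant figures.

Coriolis parameter at 72°N:
f = 2Ω sin φ = 2 × 7.29×10⁻⁵ × sin 72° = 1.39×10⁻⁴ s⁻¹
Height gradient: |∂Z/∂n| = 60 m / 136000 m = 4.41×10⁻⁴
On a pressure surface, geostrophic balance gives V_g = (g/f)|∂Z/∂n|:
V_g = 9.81 × 4.41×10⁻⁴ / 1.39×10⁻⁴ = 31.2 m/s

31 m s⁻¹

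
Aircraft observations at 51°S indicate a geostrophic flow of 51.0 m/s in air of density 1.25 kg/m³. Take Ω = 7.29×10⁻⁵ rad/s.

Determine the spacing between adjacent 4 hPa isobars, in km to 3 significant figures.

Coriolis parameter at 51°S:
f = 2Ω sin φ = 2 × 7.29×10⁻⁵ × sin 51° = 1.13×10⁻⁴ s⁻¹
Geostrophic balance rearranged: |∂P/∂n| = f ρ V_g
|∂P/∂n| = 1.13×10⁻⁴ × 1.25 × 51.0 = 7.22×10⁻³ Pa/m
Isobar spacing: Δn = ΔP/|∂P/∂n| = 400 Pa / 7.22×10⁻³ Pa/m = 55376 m ≈ 55.4 km

55.4 km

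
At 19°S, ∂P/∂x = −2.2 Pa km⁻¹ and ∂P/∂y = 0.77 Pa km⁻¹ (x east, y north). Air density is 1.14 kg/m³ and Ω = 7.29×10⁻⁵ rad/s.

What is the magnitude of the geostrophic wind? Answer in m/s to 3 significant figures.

43.1 m/s

Coriolis parameter at 19°S:
f = 2Ω sin φ = 2 × 7.29×10⁻⁵ × sin 19° = 4.75×10⁻⁵ s⁻¹
In the Southern Hemisphere f is negative: f = −4.75×10⁻⁵ s⁻¹.
Component geostrophic relations (x east, y north):
u_g = −(1/(fρ)) ∂P/∂y,  v_g = (1/(fρ)) ∂P/∂x
u_g = −(0.77×10⁻³)/(−4.75×10⁻⁵ × 1.14) = 14.2 m/s;  v_g = (−2.2×10⁻³)/(−4.75×10⁻⁵ × 1.14) = 40.7 m/s
|V_g| = √(u_g² + v_g²) = 43.1 m/s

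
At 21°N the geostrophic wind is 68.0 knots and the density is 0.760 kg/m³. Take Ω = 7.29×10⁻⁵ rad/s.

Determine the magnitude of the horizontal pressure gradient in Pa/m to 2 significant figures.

1.4×10⁻³ Pa/m

Coriolis parameter at 21°N:
f = 2Ω sin φ = 2 × 7.29×10⁻⁵ × sin 21° = 5.23×10⁻⁵ s⁻¹
Wind speed in SI: 68.0 knots = 35.0 m/s
Geostrophic balance rearranged: |∂P/∂n| = f ρ V_g
|∂P/∂n| = 5.23×10⁻⁵ × 0.760 × 35.0 = 1.39×10⁻³ Pa/m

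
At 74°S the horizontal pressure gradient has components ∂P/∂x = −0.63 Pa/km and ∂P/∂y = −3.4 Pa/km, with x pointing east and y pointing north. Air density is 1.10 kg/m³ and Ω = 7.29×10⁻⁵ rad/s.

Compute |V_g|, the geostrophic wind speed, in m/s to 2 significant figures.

Coriolis parameter at 74°S:
f = 2Ω sin φ = 2 × 7.29×10⁻⁵ × sin 74° = 1.40×10⁻⁴ s⁻¹
In the Southern Hemisphere f is negative: f = −1.40×10⁻⁴ s⁻¹.
Component geostrophic relations (x east, y north):
u_g = −(1/(fρ)) ∂P/∂y,  v_g = (1/(fρ)) ∂P/∂x
u_g = −(−3.4×10⁻³)/(−1.40×10⁻⁴ × 1.10) = −22.1 m/s;  v_g = (−0.63×10⁻³)/(−1.40×10⁻⁴ × 1.10) = 4.09 m/s
|V_g| = √(u_g² + v_g²) = 22.4 m/s

22 m/s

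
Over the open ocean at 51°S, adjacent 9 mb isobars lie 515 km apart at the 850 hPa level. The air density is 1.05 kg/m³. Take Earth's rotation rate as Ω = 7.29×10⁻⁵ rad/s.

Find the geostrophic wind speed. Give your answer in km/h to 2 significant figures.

53 km/h

Coriolis parameter at 51°S:
f = 2Ω sin φ = 2 × 7.29×10⁻⁵ × sin 51° = 1.13×10⁻⁴ s⁻¹
Pressure gradient: |∂P/∂n| = 900 Pa / 515000 m = 1.75×10⁻³ Pa/m
Geostrophic balance (pressure-gradient force = Coriolis force):
V_g = (1/(fρ)) |∂P/∂n| = 1.75×10⁻³ / (1.13×10⁻⁴ × 1.05) = 14.7 m/s
Converting: 14.7 m/s × 3.6 = 53 km/h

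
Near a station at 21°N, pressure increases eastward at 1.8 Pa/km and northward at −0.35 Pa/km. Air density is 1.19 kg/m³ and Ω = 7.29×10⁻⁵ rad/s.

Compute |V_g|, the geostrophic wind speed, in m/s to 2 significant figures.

Coriolis parameter at 21°N:
f = 2Ω sin φ = 2 × 7.29×10⁻⁵ × sin 21° = 5.23×10⁻⁵ s⁻¹
Component geostrophic relations (x east, y north):
u_g = −(1/(fρ)) ∂P/∂y,  v_g = (1/(fρ)) ∂P/∂x
u_g = −(−0.35×10⁻³)/(5.23×10⁻⁵ × 1.19) = 5.63 m/s;  v_g = (1.8×10⁻³)/(5.23×10⁻⁵ × 1.19) = 28.9 m/s
|V_g| = √(u_g² + v_g²) = 29.5 m/s

29 m/s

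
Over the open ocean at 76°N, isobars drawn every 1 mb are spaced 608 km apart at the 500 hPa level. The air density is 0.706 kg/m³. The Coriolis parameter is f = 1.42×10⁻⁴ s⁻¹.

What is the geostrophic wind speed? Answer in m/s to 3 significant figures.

1.64 m/s

Pressure gradient: |∂P/∂n| = 100 Pa / 608000 m = 1.64×10⁻⁴ Pa/m
Geostrophic balance (pressure-gradient force = Coriolis force):
V_g = (1/(fρ)) |∂P/∂n| = 1.64×10⁻⁴ / (1.42×10⁻⁴ × 0.706) = 1.64 m/s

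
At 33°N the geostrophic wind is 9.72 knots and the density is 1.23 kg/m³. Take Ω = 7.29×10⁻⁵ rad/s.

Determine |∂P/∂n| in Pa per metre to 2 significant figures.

Coriolis parameter at 33°N:
f = 2Ω sin φ = 2 × 7.29×10⁻⁵ × sin 33° = 7.94×10⁻⁵ s⁻¹
Wind speed in SI: 9.72 knots = 5.00 m/s
Geostrophic balance rearranged: |∂P/∂n| = f ρ V_g
|∂P/∂n| = 7.94×10⁻⁵ × 1.23 × 5.00 = 4.88×10⁻⁴ Pa/m

4.9×10⁻⁴ Pa/m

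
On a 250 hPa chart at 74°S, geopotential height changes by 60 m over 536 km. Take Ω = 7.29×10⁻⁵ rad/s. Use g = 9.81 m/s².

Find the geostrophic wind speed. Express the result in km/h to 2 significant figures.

28 km/h

Coriolis parameter at 74°S:
f = 2Ω sin φ = 2 × 7.29×10⁻⁵ × sin 74° = 1.40×10⁻⁴ s⁻¹
Height gradient: |∂Z/∂n| = 60 m / 536000 m = 1.12×10⁻⁴
On a pressure surface, geostrophic balance gives V_g = (g/f)|∂Z/∂n|:
V_g = 9.81 × 1.12×10⁻⁴ / 1.40×10⁻⁴ = 7.84 m/s
Converting: 7.84 m/s × 3.6 = 28 km/h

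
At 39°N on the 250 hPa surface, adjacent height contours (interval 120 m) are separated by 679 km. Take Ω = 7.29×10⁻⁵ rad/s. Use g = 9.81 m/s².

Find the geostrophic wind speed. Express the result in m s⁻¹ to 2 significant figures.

19 m s⁻¹

Coriolis parameter at 39°N:
f = 2Ω sin φ = 2 × 7.29×10⁻⁵ × sin 39° = 9.18×10⁻⁵ s⁻¹
Height gradient: |∂Z/∂n| = 120 m / 679000 m = 1.77×10⁻⁴
On a pressure surface, geostrophic balance gives V_g = (g/f)|∂Z/∂n|:
V_g = 9.81 × 1.77×10⁻⁴ / 9.18×10⁻⁵ = 18.9 m/s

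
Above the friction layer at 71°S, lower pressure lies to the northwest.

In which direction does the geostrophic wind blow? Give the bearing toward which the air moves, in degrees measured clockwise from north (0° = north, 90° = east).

225°

The pressure-gradient force points toward the northwest (bearing 315°).
Geostrophic balance: in the Southern Hemisphere the Coriolis force deflects motion to the left, so the geostrophic wind blows 90° to the left of the pressure-gradient force (low pressure on the right).
Rotating 315° by 90° counterclockwise gives 225° — the wind blows toward the southwest.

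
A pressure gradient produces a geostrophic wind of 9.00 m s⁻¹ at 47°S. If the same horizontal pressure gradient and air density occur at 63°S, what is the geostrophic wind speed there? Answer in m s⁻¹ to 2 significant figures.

7.4 m s⁻¹

With the same pressure gradient and density, V_g ∝ 1/f ∝ 1/sin φ.
V₂ = V₁ · sin φ₁ / sin φ₂ = 9.00 × sin 47° / sin 63°
V₂ = 9.00 × 0.7314/0.8910 = 7.4 m s⁻¹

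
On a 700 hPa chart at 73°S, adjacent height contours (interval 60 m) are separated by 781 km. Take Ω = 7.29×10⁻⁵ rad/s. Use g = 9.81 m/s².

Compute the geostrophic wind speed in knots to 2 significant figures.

Coriolis parameter at 73°S:
f = 2Ω sin φ = 2 × 7.29×10⁻⁵ × sin 73° = 1.39×10⁻⁴ s⁻¹
Height gradient: |∂Z/∂n| = 60 m / 781000 m = 7.68×10⁻⁵
On a pressure surface, geostrophic balance gives V_g = (g/f)|∂Z/∂n|:
V_g = 9.81 × 7.68×10⁻⁵ / 1.39×10⁻⁴ = 5.41 m/s
Converting: 5.41 m/s × 1.944 = 11 knots

11 knots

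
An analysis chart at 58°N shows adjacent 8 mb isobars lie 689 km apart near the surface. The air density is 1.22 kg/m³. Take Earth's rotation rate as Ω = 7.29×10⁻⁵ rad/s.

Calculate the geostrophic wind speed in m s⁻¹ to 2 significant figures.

7.7 m s⁻¹

Coriolis parameter at 58°N:
f = 2Ω sin φ = 2 × 7.29×10⁻⁵ × sin 58° = 1.24×10⁻⁴ s⁻¹
Pressure gradient: |∂P/∂n| = 800 Pa / 689000 m = 1.16×10⁻³ Pa/m
Geostrophic balance (pressure-gradient force = Coriolis force):
V_g = (1/(fρ)) |∂P/∂n| = 1.16×10⁻³ / (1.24×10⁻⁴ × 1.22) = 7.70 m/s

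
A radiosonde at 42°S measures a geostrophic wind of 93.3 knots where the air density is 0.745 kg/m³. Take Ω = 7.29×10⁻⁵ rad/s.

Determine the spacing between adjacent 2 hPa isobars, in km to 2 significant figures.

57 km

Coriolis parameter at 42°S:
f = 2Ω sin φ = 2 × 7.29×10⁻⁵ × sin 42° = 9.76×10⁻⁵ s⁻¹
Wind speed in SI: 93.3 knots = 48.0 m/s
Geostrophic balance rearranged: |∂P/∂n| = f ρ V_g
|∂P/∂n| = 9.76×10⁻⁵ × 0.745 × 48.0 = 3.49×10⁻³ Pa/m
Isobar spacing: Δn = ΔP/|∂P/∂n| = 200 Pa / 3.49×10⁻³ Pa/m = 57330 m ≈ 57 km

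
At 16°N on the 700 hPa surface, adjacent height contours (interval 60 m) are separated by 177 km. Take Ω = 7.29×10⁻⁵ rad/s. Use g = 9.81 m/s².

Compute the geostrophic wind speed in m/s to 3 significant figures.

Coriolis parameter at 16°N:
f = 2Ω sin φ = 2 × 7.29×10⁻⁵ × sin 16° = 4.02×10⁻⁵ s⁻¹
Height gradient: |∂Z/∂n| = 60 m / 177000 m = 3.39×10⁻⁴
On a pressure surface, geostrophic balance gives V_g = (g/f)|∂Z/∂n|:
V_g = 9.81 × 3.39×10⁻⁴ / 4.02×10⁻⁵ = 82.7 m/s

82.7 m/s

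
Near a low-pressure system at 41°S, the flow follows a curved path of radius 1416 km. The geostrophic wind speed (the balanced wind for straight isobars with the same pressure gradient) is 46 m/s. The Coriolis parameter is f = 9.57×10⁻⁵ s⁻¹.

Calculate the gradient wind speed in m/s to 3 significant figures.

Around a low, centrifugal force acts outward with Coriolis, so pressure-gradient force balances both:
(1/ρ)|∂P/∂n| = fV + V²/R  →  V² + fR·V − fR·V_g = 0
With fR = 9.57×10⁻⁵ × 1416×10³ m = 136 m/s:
V = [−fR + √((fR)² + 4 fR V_g)]/2 = [−136 + √(136² + 4×136×46)]/2 = 36.3 m/s
Subgeostrophic (V < V_g = 46 m/s), as expected around a low.

36.3 m/s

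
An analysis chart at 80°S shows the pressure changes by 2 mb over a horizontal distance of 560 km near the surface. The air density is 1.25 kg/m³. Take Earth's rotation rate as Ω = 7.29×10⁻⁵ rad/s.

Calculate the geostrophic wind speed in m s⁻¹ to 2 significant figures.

2.0 m s⁻¹

Coriolis parameter at 80°S:
f = 2Ω sin φ = 2 × 7.29×10⁻⁵ × sin 80° = 1.44×10⁻⁴ s⁻¹
Pressure gradient: |∂P/∂n| = 200 Pa / 560000 m = 3.57×10⁻⁴ Pa/m
Geostrophic balance (pressure-gradient force = Coriolis force):
V_g = (1/(fρ)) |∂P/∂n| = 3.57×10⁻⁴ / (1.44×10⁻⁴ × 1.25) = 1.99 m/s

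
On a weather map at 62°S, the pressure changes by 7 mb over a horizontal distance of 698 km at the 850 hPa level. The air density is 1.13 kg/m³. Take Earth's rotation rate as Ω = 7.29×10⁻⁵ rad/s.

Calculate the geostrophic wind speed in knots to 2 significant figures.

Coriolis parameter at 62°S:
f = 2Ω sin φ = 2 × 7.29×10⁻⁵ × sin 62° = 1.29×10⁻⁴ s⁻¹
Pressure gradient: |∂P/∂n| = 700 Pa / 698000 m = 1.00×10⁻³ Pa/m
Geostrophic balance (pressure-gradient force = Coriolis force):
V_g = (1/(fρ)) |∂P/∂n| = 1.00×10⁻³ / (1.29×10⁻⁴ × 1.13) = 6.89 m/s
Converting: 6.89 m/s × 1.944 = 13 knots

13 knots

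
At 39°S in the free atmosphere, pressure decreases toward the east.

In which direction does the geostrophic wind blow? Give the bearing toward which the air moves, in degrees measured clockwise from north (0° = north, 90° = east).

The pressure-gradient force points toward the east (bearing 090°).
Geostrophic balance: in the Southern Hemisphere the Coriolis force deflects motion to the left, so the geostrophic wind blows 90° to the left of the pressure-gradient force (low pressure on the right).
Rotating 090° by 90° counterclockwise gives 000° — the wind blows toward the north.

000°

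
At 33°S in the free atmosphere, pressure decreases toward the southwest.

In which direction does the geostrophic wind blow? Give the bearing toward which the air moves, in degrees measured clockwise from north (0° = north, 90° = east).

135°

The pressure-gradient force points toward the southwest (bearing 225°).
Geostrophic balance: in the Southern Hemisphere the Coriolis force deflects motion to the left, so the geostrophic wind blows 90° to the left of the pressure-gradient force (low pressure on the right).
Rotating 225° by 90° counterclockwise gives 135° — the wind blows toward the southeast.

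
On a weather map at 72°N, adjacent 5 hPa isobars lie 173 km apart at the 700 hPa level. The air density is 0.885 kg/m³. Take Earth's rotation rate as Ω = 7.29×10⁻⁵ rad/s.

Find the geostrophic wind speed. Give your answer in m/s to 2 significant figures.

24 m/s

Coriolis parameter at 72°N:
f = 2Ω sin φ = 2 × 7.29×10⁻⁵ × sin 72° = 1.39×10⁻⁴ s⁻¹
Pressure gradient: |∂P/∂n| = 500 Pa / 173000 m = 2.89×10⁻³ Pa/m
Geostrophic balance (pressure-gradient force = Coriolis force):
V_g = (1/(fρ)) |∂P/∂n| = 2.89×10⁻³ / (1.39×10⁻⁴ × 0.885) = 23.6 m/s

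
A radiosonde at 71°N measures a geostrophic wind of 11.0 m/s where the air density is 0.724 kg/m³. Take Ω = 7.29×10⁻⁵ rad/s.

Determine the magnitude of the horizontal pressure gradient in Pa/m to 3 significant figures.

1.10×10⁻³ Pa/m

Coriolis parameter at 71°N:
f = 2Ω sin φ = 2 × 7.29×10⁻⁵ × sin 71° = 1.38×10⁻⁴ s⁻¹
Geostrophic balance rearranged: |∂P/∂n| = f ρ V_g
|∂P/∂n| = 1.38×10⁻⁴ × 0.724 × 11.0 = 1.10×10⁻³ Pa/m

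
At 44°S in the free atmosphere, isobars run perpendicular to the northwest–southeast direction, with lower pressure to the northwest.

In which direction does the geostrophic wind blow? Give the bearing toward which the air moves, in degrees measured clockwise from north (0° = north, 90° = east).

225°

The pressure-gradient force points toward the northwest (bearing 315°).
Geostrophic balance: in the Southern Hemisphere the Coriolis force deflects motion to the left, so the geostrophic wind blows 90° to the left of the pressure-gradient force (low pressure on the right).
Rotating 315° by 90° counterclockwise gives 225° — the wind blows toward the southwest.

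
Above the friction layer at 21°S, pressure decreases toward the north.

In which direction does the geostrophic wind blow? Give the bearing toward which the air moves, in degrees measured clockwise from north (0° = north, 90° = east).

The pressure-gradient force points toward the north (bearing 000°).
Geostrophic balance: in the Southern Hemisphere the Coriolis force deflects motion to the left, so the geostrophic wind blows 90° to the left of the pressure-gradient force (low pressure on the right).
Rotating 000° by 90° counterclockwise gives 270° — the wind blows toward the west.

270°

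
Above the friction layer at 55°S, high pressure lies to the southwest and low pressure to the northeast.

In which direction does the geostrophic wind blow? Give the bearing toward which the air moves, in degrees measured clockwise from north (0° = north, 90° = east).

The pressure-gradient force points toward the northeast (bearing 045°).
Geostrophic balance: in the Southern Hemisphere the Coriolis force deflects motion to the left, so the geostrophic wind blows 90° to the left of the pressure-gradient force (low pressure on the right).
Rotating 045° by 90° counterclockwise gives 315° — the wind blows toward the northwest.

315°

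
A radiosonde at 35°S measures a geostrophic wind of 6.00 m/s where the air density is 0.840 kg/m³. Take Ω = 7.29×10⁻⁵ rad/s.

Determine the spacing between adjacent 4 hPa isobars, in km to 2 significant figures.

Coriolis parameter at 35°S:
f = 2Ω sin φ = 2 × 7.29×10⁻⁵ × sin 35° = 8.36×10⁻⁵ s⁻¹
Geostrophic balance rearranged: |∂P/∂n| = f ρ V_g
|∂P/∂n| = 8.36×10⁻⁵ × 0.840 × 6.00 = 4.21×10⁻⁴ Pa/m
Isobar spacing: Δn = ΔP/|∂P/∂n| = 400 Pa / 4.21×10⁻⁴ Pa/m = 949032 m ≈ 950 km

950 km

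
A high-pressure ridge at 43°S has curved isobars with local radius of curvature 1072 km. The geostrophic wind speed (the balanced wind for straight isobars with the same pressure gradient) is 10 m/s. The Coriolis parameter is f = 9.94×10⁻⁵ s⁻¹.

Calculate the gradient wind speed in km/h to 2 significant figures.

Around a high, pressure-gradient force acts outward with centrifugal, so Coriolis balances both:
fV = (1/ρ)|∂P/∂n| + V²/R  →  V² − fR·V + fR·V_g = 0
With fR = 9.94×10⁻⁵ × 1072×10³ m = 107 m/s:
V = [fR − √((fR)² − 4 fR V_g)]/2 = [107 − √(107² − 4×107×10)]/2 = 11.2 m/s
Supergeostrophic (V > V_g = 10 m/s), as expected around a high.
Converting: 11.2 m/s × 3.6 = 40 km/h

40 km/h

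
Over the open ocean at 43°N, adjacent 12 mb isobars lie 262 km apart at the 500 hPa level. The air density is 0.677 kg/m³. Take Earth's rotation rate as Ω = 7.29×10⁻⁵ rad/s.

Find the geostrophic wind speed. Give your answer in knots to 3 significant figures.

Coriolis parameter at 43°N:
f = 2Ω sin φ = 2 × 7.29×10⁻⁵ × sin 43° = 9.94×10⁻⁵ s⁻¹
Pressure gradient: |∂P/∂n| = 1200 Pa / 262000 m = 4.58×10⁻³ Pa/m
Geostrophic balance (pressure-gradient force = Coriolis force):
V_g = (1/(fρ)) |∂P/∂n| = 4.58×10⁻³ / (9.94×10⁻⁵ × 0.677) = 68.0 m/s
Converting: 68.0 m/s × 1.944 = 132 knots

132 knots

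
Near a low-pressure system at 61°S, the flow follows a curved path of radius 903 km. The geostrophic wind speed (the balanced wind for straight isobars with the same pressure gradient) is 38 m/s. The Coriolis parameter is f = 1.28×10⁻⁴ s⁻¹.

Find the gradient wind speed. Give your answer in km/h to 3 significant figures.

109 km/h

Around a low, centrifugal force acts outward with Coriolis, so pressure-gradient force balances both:
(1/ρ)|∂P/∂n| = fV + V²/R  →  V² + fR·V − fR·V_g = 0
With fR = 1.28×10⁻⁴ × 903×10³ m = 116 m/s:
V = [−fR + √((fR)² + 4 fR V_g)]/2 = [−116 + √(116² + 4×116×38)]/2 = 30.1 m/s
Subgeostrophic (V < V_g = 38 m/s), as expected around a low.
Converting: 30.1 m/s × 3.6 = 109 km/h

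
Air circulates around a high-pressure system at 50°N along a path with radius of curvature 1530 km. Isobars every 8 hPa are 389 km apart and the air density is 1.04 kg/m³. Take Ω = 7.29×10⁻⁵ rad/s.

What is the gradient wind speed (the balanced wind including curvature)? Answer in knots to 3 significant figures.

Coriolis parameter at 50°N:
f = 2Ω sin φ = 2 × 7.29×10⁻⁵ × sin 50° = 1.12×10⁻⁴ s⁻¹
Pressure gradient: |∂P/∂n| = 800 Pa / 389000 m = 2.06×10⁻³ Pa/m
Geostrophic speed: V_g = |∂P/∂n|/(fρ) = 2.06×10⁻³/(1.12×10⁻⁴ × 1.04) = 17.7 m/s
Around a high, pressure-gradient force acts outward with centrifugal, so Coriolis balances both:
fV = (1/ρ)|∂P/∂n| + V²/R  →  V² − fR·V + fR·V_g = 0
With fR = 1.12×10⁻⁴ × 1530×10³ m = 171 m/s:
V = [fR − √((fR)² − 4 fR V_g)]/2 = [171 − √(171² − 4×171×17.7)]/2 = 20.1 m/s
Supergeostrophic (V > V_g = 17.7 m/s), as expected around a high.
Converting: 20.1 m/s × 1.944 = 39.0 knots

39.0 knots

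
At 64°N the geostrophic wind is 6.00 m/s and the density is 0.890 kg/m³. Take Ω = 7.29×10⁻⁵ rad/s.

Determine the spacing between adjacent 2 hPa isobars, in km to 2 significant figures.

290 km

Coriolis parameter at 64°N:
f = 2Ω sin φ = 2 × 7.29×10⁻⁵ × sin 64° = 1.31×10⁻⁴ s⁻¹
Geostrophic balance rearranged: |∂P/∂n| = f ρ V_g
|∂P/∂n| = 1.31×10⁻⁴ × 0.890 × 6.00 = 7.00×10⁻⁴ Pa/m
Isobar spacing: Δn = ΔP/|∂P/∂n| = 200 Pa / 7.00×10⁻⁴ Pa/m = 285806 m ≈ 290 km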